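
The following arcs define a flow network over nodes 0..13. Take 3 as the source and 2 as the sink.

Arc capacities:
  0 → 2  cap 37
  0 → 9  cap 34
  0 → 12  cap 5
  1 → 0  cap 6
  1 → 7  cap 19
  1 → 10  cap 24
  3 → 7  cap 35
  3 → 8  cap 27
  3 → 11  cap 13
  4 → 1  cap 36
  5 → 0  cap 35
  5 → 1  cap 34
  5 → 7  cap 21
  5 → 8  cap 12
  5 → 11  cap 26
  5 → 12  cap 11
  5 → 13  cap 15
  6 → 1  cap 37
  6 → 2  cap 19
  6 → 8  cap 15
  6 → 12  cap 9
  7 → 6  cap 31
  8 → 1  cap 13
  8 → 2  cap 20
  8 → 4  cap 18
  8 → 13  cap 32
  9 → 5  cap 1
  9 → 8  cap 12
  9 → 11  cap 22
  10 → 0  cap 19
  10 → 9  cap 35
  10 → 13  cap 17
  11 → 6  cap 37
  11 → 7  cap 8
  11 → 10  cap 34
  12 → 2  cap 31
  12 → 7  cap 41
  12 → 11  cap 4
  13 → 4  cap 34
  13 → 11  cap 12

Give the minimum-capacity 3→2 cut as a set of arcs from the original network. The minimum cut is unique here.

augment #1: 3→8→2 push 20
augment #2: 3→7→6→2 push 19
augment #3: 3→7→6→12→2 push 9
augment #4: 3→8→1→0→2 push 6
augment #5: 3→11→10→0→2 push 13
augment #6: 3→8→1→10→0→2 push 1
augment #7: 3→7→6→1→10→0→2 push 3
max flow = 71; residual-reachable set from 3 gives S-side
cut edges (S→T): {(3,8), (3,11), (7,6)} total cap 71

Min-cut arcs: {(3,8), (3,11), (7,6)} (total capacity 71)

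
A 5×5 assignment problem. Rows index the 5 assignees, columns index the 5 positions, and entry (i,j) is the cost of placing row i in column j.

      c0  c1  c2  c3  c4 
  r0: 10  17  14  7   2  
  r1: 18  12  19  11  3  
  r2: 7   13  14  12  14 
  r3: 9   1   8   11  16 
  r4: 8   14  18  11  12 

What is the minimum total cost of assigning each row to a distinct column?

Minimum assignment cost: 33

optimal assignment: row0→col3 (cost 7), row1→col4 (cost 3), row2→col2 (cost 14), row3→col1 (cost 1), row4→col0 (cost 8)
total = 7 + 3 + 14 + 1 + 8 = 33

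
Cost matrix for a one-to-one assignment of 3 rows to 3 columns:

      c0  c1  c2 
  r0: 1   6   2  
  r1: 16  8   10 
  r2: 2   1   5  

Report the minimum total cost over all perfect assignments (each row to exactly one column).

one of 2 optimal assignments: row0→col0 (cost 1), row1→col2 (cost 10), row2→col1 (cost 1)
total = 1 + 10 + 1 = 12

Minimum assignment cost: 12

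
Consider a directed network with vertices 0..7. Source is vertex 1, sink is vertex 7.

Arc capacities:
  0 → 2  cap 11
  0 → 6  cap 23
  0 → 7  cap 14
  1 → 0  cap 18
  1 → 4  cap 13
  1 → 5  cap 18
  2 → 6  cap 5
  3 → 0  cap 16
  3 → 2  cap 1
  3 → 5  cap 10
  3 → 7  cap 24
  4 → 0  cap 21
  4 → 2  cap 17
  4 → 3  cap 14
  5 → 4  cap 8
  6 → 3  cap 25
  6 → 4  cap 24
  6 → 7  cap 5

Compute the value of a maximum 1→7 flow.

augment #1: 1→0→7 bottleneck 14, total now 14
augment #2: 1→0→6→7 bottleneck 4, total now 18
augment #3: 1→4→3→7 bottleneck 13, total now 31
augment #4: 1→5→4→3→7 bottleneck 1, total now 32
augment #5: 1→5→4→0→6→7 bottleneck 1, total now 33
augment #6: 1→5→4→0→6→3→7 bottleneck 6, total now 39

Maximum flow value: 39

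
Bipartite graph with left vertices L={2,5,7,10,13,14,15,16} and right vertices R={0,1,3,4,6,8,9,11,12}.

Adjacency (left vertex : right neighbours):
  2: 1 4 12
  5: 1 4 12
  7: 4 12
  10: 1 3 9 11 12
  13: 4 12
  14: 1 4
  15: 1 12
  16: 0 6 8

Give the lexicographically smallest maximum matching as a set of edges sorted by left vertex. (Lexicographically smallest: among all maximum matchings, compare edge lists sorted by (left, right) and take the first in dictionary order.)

Lex-smallest maximum matching: {(2,1), (5,4), (7,12), (10,3), (16,0)}

|M| = 5 (so the lex-smallest maximum matching has 5 edges)
process left vertices in ascending order; for each, take the smallest-labelled available neighbour that still permits 5 edges overall, or leave it unmatched if none does
lex-smallest matching: {2-1, 5-4, 7-12, 10-3, 16-0}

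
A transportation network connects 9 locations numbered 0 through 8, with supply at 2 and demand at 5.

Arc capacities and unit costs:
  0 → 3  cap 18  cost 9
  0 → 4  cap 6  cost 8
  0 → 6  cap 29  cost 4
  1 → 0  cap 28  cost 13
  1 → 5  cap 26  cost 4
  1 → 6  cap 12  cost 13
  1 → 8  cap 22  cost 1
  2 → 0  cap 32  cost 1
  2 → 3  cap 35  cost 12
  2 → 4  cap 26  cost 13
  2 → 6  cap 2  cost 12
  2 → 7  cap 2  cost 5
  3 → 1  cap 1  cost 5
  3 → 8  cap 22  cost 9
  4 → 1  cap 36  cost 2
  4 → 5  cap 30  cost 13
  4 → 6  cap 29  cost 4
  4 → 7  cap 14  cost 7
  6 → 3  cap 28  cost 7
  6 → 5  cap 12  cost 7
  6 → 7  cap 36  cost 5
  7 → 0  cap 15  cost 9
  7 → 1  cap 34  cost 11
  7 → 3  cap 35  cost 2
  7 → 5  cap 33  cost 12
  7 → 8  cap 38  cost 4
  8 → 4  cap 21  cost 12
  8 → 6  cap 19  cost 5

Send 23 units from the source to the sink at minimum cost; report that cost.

Minimum cost for 23 units: 324

shortest-cost path #1: 2→0→6→5 push 12 @ unit cost 12 (adds 144)
shortest-cost path #2: 2→0→4→1→5 push 6 @ unit cost 15 (adds 90)
shortest-cost path #3: 2→7→3→1→5 push 1 @ unit cost 16 (adds 16)
shortest-cost path #4: 2→7→5 push 1 @ unit cost 17 (adds 17)
shortest-cost path #5: 2→4→1→5 push 3 @ unit cost 19 (adds 57)
total cost = 324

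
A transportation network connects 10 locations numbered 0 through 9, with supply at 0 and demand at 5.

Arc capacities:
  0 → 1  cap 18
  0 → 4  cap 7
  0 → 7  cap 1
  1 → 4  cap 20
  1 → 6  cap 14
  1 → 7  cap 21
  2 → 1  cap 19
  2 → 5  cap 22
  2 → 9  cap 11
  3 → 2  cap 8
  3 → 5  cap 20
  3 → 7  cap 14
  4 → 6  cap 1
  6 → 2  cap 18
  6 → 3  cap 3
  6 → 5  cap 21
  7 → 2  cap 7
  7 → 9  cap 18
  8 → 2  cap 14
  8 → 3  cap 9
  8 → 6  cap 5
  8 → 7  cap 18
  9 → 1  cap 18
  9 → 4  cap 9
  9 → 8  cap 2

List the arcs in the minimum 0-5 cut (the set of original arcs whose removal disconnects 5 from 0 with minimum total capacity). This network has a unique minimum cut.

augment #1: 0→1→6→5 push 14
augment #2: 0→4→6→5 push 1
augment #3: 0→7→2→5 push 1
augment #4: 0→1→7→2→5 push 4
max flow = 20; residual-reachable set from 0 gives S-side
cut edges (S→T): {(0,1), (0,7), (4,6)} total cap 20

Min-cut arcs: {(0,1), (0,7), (4,6)} (total capacity 20)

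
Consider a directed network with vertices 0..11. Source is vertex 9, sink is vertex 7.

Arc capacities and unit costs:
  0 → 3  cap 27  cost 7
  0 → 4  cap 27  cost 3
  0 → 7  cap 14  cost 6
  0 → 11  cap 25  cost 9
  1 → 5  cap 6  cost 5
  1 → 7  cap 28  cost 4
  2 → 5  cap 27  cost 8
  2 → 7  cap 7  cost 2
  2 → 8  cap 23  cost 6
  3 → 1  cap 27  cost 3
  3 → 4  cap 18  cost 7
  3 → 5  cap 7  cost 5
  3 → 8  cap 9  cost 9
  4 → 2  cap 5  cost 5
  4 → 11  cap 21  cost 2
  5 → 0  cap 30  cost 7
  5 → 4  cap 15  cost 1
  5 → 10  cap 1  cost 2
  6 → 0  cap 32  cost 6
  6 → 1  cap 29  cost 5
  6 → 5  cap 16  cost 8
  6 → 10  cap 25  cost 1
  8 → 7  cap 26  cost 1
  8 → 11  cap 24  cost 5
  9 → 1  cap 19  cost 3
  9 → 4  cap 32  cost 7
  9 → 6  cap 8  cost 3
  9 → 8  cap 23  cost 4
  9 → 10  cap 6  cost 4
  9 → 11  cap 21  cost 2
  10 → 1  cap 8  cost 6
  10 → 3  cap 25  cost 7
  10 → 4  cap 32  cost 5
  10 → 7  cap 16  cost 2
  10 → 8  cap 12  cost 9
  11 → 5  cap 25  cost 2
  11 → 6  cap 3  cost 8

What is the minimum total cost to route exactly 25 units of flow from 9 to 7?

Minimum cost for 25 units: 127

shortest-cost path #1: 9→8→7 push 23 @ unit cost 5 (adds 115)
shortest-cost path #2: 9→10→7 push 2 @ unit cost 6 (adds 12)
total cost = 127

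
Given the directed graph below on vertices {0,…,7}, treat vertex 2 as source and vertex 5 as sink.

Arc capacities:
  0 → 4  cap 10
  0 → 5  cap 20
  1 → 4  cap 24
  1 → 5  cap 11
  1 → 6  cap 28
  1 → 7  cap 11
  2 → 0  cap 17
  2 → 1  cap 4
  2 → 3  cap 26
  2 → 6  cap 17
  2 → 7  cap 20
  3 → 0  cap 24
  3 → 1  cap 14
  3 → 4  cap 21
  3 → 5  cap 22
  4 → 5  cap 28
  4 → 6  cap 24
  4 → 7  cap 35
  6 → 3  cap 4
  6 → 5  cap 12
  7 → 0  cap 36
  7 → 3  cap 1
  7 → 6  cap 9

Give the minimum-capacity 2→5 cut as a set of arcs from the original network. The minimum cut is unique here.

augment #1: 2→0→5 push 17
augment #2: 2→1→5 push 4
augment #3: 2→3→5 push 22
augment #4: 2→6→5 push 12
augment #5: 2→3→0→5 push 3
augment #6: 2→3→1→5 push 1
augment #7: 2→6→3→1→5 push 4
augment #8: 2→7→0→4→5 push 10
augment #9: 2→7→3→1→5 push 1
augment #10: 2→7→0→3→1→5 push 1
augment #11: 2→7→0→3→4→5 push 2
max flow = 77; residual-reachable set from 2 gives S-side
cut edges (S→T): {(0,4), (0,5), (2,1), (2,3), (6,3), (6,5), (7,3)} total cap 77

Min-cut arcs: {(0,4), (0,5), (2,1), (2,3), (6,3), (6,5), (7,3)} (total capacity 77)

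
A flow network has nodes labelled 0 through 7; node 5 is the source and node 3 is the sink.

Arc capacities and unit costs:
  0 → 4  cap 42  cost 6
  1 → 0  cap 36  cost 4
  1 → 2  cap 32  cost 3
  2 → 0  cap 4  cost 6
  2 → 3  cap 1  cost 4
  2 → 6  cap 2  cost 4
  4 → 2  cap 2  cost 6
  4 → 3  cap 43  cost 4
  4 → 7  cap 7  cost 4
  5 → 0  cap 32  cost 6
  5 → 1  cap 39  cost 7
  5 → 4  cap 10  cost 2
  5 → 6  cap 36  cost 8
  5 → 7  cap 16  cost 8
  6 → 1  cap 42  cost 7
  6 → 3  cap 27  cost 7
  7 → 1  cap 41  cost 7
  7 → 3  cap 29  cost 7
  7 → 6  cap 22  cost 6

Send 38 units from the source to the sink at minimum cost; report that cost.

Minimum cost for 38 units: 479

shortest-cost path #1: 5→4→3 push 10 @ unit cost 6 (adds 60)
shortest-cost path #2: 5→1→2→3 push 1 @ unit cost 14 (adds 14)
shortest-cost path #3: 5→6→3 push 27 @ unit cost 15 (adds 405)
total cost = 479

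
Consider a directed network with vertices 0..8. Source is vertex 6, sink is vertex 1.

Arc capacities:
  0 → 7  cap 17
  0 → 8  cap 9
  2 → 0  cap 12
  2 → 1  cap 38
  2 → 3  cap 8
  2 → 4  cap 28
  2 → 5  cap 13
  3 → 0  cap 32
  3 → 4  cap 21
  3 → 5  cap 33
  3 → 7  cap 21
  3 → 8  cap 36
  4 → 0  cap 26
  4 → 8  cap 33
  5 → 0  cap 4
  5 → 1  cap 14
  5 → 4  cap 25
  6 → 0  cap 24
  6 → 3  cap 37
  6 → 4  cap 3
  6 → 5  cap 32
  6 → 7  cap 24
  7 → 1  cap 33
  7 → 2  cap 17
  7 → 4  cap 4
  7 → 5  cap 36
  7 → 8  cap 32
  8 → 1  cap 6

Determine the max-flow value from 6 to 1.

Maximum flow value: 70

augment #1: 6→5→1 bottleneck 14, total now 14
augment #2: 6→7→1 bottleneck 24, total now 38
augment #3: 6→0→7→1 bottleneck 9, total now 47
augment #4: 6→0→8→1 bottleneck 6, total now 53
augment #5: 6→0→7→2→1 bottleneck 8, total now 61
augment #6: 6→3→7→2→1 bottleneck 9, total now 70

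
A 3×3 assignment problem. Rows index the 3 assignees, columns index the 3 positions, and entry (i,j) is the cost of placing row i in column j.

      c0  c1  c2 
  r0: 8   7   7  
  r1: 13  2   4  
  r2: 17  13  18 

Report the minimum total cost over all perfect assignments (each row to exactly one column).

Minimum assignment cost: 25

optimal assignment: row0→col0 (cost 8), row1→col2 (cost 4), row2→col1 (cost 13)
total = 8 + 4 + 13 = 25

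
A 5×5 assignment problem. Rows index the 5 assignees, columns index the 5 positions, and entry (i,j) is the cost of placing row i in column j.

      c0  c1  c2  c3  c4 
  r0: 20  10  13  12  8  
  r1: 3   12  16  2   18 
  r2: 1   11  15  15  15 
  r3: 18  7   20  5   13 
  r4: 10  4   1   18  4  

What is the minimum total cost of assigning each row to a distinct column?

Minimum assignment cost: 19

optimal assignment: row0→col4 (cost 8), row1→col3 (cost 2), row2→col0 (cost 1), row3→col1 (cost 7), row4→col2 (cost 1)
total = 8 + 2 + 1 + 7 + 1 = 19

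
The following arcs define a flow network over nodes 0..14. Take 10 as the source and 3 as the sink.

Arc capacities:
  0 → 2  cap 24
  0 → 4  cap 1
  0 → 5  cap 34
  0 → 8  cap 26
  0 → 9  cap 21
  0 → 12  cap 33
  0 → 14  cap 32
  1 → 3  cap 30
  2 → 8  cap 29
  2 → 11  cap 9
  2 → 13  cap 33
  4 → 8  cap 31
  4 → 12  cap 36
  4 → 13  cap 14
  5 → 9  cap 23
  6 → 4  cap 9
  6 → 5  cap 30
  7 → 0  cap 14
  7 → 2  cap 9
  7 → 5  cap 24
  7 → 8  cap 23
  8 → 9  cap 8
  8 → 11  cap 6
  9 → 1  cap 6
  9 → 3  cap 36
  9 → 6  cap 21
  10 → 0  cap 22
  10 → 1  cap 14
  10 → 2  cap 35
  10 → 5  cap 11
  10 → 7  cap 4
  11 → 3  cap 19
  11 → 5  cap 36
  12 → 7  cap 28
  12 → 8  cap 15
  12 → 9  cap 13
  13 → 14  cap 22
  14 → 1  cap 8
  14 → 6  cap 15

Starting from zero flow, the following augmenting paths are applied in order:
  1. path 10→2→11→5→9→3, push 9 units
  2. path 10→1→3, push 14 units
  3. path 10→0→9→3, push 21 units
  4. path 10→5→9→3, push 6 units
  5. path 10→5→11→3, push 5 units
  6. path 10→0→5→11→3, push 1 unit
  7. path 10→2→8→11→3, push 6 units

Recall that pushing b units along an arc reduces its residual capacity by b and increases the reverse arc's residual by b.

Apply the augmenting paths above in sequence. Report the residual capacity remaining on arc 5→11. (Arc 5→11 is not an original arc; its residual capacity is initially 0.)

after path 1 (10→2→11→5→9→3, push 9): res(5,11)=9
after path 2 (10→1→3, push 14): res(5,11)=9
after path 3 (10→0→9→3, push 21): res(5,11)=9
after path 4 (10→5→9→3, push 6): res(5,11)=9
after path 5 (10→5→11→3, push 5): res(5,11)=4
after path 6 (10→0→5→11→3, push 1): res(5,11)=3
after path 7 (10→2→8→11→3, push 6): res(5,11)=3

Residual capacity of (5,11): 3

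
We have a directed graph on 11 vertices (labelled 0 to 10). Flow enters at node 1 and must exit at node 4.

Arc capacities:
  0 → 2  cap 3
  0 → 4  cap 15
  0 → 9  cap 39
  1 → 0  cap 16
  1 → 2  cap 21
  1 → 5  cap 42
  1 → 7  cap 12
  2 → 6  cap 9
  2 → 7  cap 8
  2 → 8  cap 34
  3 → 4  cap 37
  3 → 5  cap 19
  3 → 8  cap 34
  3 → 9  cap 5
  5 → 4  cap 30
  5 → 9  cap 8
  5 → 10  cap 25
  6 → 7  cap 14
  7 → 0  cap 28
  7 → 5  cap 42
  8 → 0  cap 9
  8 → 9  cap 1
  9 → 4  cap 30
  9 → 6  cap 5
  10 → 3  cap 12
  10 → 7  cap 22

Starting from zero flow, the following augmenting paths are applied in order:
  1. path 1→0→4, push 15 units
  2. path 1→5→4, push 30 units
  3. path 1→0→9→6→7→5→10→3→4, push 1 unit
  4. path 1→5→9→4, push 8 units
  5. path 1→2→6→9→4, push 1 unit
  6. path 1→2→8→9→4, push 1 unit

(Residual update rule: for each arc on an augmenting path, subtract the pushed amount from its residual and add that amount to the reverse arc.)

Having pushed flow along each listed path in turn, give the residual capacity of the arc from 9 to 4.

after path 1 (1→0→4, push 15): res(9,4)=30
after path 2 (1→5→4, push 30): res(9,4)=30
after path 3 (1→0→9→6→7→5→10→3→4, push 1): res(9,4)=30
after path 4 (1→5→9→4, push 8): res(9,4)=22
after path 5 (1→2→6→9→4, push 1): res(9,4)=21
after path 6 (1→2→8→9→4, push 1): res(9,4)=20

Residual capacity of (9,4): 20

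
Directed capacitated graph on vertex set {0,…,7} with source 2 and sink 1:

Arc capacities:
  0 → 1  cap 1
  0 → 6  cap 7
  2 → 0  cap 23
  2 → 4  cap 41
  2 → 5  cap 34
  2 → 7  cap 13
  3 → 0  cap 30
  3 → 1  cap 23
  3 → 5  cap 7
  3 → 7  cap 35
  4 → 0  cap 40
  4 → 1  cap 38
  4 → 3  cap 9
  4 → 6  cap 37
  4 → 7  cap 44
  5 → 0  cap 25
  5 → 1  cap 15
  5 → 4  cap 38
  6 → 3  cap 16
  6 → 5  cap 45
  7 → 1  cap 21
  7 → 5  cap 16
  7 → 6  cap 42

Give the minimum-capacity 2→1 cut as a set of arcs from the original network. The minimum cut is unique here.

augment #1: 2→0→1 push 1
augment #2: 2→4→1 push 38
augment #3: 2→5→1 push 15
augment #4: 2→7→1 push 13
augment #5: 2→4→3→1 push 3
augment #6: 2→0→6→3→1 push 7
augment #7: 2→5→4→3→1 push 6
augment #8: 2→5→4→7→1 push 8
augment #9: 2→5→4→6→3→1 push 5
max flow = 96; residual-reachable set from 2 gives S-side
cut edges (S→T): {(0,1), (0,6), (2,4), (2,5), (2,7)} total cap 96

Min-cut arcs: {(0,1), (0,6), (2,4), (2,5), (2,7)} (total capacity 96)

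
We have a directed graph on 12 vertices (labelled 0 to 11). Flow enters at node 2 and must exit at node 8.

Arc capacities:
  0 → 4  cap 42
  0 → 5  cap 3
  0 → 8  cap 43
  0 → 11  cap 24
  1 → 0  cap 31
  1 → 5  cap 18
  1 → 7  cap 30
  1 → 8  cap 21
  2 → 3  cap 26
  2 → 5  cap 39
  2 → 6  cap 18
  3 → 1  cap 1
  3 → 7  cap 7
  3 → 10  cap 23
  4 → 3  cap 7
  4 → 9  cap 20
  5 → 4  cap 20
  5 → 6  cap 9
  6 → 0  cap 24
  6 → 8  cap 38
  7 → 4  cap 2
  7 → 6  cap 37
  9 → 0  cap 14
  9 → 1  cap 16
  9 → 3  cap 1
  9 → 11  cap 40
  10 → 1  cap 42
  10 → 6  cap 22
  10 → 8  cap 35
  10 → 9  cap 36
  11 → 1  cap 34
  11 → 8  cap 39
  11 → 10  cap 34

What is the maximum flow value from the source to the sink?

Maximum flow value: 73

augment #1: 2→6→8 bottleneck 18, total now 18
augment #2: 2→3→1→8 bottleneck 1, total now 19
augment #3: 2→3→10→8 bottleneck 23, total now 42
augment #4: 2→5→6→8 bottleneck 9, total now 51
augment #5: 2→3→7→6→8 bottleneck 2, total now 53
augment #6: 2→5→4→9→0→8 bottleneck 14, total now 67
augment #7: 2→5→4→9→1→8 bottleneck 6, total now 73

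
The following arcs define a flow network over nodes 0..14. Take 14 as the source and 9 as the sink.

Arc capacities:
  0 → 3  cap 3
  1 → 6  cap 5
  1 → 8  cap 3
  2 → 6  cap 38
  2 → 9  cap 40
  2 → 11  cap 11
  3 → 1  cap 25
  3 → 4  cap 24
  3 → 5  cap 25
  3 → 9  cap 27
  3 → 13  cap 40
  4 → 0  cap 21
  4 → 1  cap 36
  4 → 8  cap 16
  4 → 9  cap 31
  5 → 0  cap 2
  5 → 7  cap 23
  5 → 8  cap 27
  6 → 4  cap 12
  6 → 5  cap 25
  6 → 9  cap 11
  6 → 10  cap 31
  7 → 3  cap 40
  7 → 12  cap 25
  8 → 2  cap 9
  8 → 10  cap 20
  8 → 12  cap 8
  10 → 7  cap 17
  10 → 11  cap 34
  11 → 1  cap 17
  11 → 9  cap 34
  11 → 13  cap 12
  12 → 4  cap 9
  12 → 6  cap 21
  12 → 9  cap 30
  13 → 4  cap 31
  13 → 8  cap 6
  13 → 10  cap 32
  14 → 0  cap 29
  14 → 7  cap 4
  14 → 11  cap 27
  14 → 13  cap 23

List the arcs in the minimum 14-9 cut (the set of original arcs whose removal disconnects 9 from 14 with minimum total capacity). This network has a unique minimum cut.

Min-cut arcs: {(0,3), (14,7), (14,11), (14,13)} (total capacity 57)

augment #1: 14→11→9 push 27
augment #2: 14→0→3→9 push 3
augment #3: 14→7→3→9 push 4
augment #4: 14→13→4→9 push 23
max flow = 57; residual-reachable set from 14 gives S-side
cut edges (S→T): {(0,3), (14,7), (14,11), (14,13)} total cap 57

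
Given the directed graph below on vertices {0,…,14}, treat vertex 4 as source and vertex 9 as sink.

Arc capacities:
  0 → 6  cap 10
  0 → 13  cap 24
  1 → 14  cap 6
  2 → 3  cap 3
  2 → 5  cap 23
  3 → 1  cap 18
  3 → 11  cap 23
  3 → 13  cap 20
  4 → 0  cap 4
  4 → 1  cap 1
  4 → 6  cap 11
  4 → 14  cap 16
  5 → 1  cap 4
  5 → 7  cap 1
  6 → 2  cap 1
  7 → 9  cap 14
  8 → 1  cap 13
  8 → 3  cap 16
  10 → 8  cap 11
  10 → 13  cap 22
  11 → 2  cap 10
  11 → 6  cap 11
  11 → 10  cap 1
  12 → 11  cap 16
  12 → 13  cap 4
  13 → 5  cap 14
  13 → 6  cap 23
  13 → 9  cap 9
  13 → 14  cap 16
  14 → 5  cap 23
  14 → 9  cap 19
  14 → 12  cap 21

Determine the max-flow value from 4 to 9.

augment #1: 4→14→9 bottleneck 16, total now 16
augment #2: 4→0→13→9 bottleneck 4, total now 20
augment #3: 4→1→14→9 bottleneck 1, total now 21
augment #4: 4→6→2→3→13→9 bottleneck 1, total now 22

Maximum flow value: 22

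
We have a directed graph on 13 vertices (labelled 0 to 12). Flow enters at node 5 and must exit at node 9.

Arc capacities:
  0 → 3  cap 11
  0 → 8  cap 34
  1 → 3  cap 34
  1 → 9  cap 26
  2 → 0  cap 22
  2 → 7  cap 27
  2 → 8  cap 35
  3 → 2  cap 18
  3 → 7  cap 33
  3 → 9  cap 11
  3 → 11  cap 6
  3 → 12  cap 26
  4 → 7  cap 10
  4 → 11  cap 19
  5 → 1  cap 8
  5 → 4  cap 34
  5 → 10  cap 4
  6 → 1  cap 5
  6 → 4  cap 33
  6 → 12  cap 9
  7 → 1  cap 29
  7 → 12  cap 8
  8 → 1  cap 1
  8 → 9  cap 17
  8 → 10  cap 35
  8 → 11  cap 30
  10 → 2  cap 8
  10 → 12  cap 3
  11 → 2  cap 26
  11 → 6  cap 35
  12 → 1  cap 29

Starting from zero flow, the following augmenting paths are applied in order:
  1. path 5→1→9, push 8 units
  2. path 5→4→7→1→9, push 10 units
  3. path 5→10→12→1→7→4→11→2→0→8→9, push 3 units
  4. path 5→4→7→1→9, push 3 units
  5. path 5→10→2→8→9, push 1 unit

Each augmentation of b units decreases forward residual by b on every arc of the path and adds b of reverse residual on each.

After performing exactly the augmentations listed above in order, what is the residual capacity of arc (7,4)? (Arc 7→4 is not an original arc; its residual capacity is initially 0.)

after path 1 (5→1→9, push 8): res(7,4)=0
after path 2 (5→4→7→1→9, push 10): res(7,4)=10
after path 3 (5→10→12→1→7→4→11→2→0→8→9, push 3): res(7,4)=7
after path 4 (5→4→7→1→9, push 3): res(7,4)=10
after path 5 (5→10→2→8→9, push 1): res(7,4)=10

Residual capacity of (7,4): 10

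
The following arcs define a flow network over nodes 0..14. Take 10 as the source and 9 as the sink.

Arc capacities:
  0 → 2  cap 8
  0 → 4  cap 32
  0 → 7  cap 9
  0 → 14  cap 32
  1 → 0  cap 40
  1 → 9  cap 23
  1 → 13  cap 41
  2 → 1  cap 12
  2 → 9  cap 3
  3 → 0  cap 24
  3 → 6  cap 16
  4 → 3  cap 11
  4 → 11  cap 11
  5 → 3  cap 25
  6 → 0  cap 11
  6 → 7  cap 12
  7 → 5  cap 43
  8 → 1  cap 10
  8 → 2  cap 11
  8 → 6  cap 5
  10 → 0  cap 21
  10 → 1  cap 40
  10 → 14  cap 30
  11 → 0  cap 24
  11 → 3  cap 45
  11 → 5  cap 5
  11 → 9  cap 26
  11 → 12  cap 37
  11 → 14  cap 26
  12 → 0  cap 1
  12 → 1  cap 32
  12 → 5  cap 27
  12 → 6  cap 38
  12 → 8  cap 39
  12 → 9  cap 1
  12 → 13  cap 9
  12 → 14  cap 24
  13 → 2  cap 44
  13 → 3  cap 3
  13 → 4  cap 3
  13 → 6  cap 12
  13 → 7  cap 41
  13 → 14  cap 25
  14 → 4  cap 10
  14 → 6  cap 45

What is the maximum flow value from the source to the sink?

Maximum flow value: 37

augment #1: 10→1→9 bottleneck 23, total now 23
augment #2: 10→0→2→9 bottleneck 3, total now 26
augment #3: 10→0→4→11→9 bottleneck 11, total now 37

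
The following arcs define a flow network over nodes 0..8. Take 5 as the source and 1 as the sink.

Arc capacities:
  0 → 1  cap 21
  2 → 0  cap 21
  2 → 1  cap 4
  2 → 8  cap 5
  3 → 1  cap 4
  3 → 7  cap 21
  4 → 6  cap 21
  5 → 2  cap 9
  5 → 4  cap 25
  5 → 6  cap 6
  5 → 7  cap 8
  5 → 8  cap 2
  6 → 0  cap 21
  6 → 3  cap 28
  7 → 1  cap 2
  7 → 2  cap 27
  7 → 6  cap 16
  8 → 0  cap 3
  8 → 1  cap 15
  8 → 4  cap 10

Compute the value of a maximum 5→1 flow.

augment #1: 5→2→1 bottleneck 4, total now 4
augment #2: 5→7→1 bottleneck 2, total now 6
augment #3: 5→8→1 bottleneck 2, total now 8
augment #4: 5→2→0→1 bottleneck 5, total now 13
augment #5: 5→6→0→1 bottleneck 6, total now 19
augment #6: 5→4→6→0→1 bottleneck 10, total now 29
augment #7: 5→4→6→3→1 bottleneck 4, total now 33
augment #8: 5→7→2→8→1 bottleneck 5, total now 38

Maximum flow value: 38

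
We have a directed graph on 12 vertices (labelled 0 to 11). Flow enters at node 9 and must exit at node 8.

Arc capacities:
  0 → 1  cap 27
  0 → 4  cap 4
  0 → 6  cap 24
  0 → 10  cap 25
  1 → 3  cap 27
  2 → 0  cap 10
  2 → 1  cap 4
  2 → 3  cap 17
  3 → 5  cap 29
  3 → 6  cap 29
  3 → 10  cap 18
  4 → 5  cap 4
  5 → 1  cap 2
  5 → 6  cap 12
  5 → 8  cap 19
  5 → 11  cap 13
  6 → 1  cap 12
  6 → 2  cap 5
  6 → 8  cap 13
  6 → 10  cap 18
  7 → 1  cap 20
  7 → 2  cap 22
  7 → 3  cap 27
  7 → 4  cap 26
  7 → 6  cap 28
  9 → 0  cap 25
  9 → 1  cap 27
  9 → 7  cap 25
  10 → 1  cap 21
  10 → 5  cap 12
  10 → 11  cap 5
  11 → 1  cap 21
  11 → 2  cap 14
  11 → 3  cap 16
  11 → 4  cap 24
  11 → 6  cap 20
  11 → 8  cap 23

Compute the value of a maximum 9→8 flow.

Maximum flow value: 50

augment #1: 9→0→6→8 bottleneck 13, total now 13
augment #2: 9→0→4→5→8 bottleneck 4, total now 17
augment #3: 9→0→10→5→8 bottleneck 8, total now 25
augment #4: 9→1→3→5→8 bottleneck 7, total now 32
augment #5: 9→1→3→5→11→8 bottleneck 13, total now 45
augment #6: 9→1→3→10→11→8 bottleneck 5, total now 50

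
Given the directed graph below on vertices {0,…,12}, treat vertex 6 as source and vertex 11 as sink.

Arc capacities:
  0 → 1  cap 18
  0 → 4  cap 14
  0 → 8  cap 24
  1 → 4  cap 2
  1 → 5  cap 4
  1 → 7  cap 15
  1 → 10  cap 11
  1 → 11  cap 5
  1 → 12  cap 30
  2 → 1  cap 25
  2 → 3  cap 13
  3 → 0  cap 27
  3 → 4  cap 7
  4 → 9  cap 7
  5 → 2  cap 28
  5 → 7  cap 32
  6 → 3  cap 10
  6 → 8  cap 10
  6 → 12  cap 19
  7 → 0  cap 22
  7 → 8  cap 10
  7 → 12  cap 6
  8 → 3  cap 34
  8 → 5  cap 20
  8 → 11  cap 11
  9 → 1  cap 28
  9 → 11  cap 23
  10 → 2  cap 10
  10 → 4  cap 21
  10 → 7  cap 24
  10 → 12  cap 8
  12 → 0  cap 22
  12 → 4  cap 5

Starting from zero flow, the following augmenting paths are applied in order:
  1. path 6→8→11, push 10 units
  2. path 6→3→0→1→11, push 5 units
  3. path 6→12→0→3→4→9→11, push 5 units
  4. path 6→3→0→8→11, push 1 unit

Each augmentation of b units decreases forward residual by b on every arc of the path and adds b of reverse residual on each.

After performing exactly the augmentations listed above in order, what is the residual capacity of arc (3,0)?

after path 1 (6→8→11, push 10): res(3,0)=27
after path 2 (6→3→0→1→11, push 5): res(3,0)=22
after path 3 (6→12→0→3→4→9→11, push 5): res(3,0)=27
after path 4 (6→3→0→8→11, push 1): res(3,0)=26

Residual capacity of (3,0): 26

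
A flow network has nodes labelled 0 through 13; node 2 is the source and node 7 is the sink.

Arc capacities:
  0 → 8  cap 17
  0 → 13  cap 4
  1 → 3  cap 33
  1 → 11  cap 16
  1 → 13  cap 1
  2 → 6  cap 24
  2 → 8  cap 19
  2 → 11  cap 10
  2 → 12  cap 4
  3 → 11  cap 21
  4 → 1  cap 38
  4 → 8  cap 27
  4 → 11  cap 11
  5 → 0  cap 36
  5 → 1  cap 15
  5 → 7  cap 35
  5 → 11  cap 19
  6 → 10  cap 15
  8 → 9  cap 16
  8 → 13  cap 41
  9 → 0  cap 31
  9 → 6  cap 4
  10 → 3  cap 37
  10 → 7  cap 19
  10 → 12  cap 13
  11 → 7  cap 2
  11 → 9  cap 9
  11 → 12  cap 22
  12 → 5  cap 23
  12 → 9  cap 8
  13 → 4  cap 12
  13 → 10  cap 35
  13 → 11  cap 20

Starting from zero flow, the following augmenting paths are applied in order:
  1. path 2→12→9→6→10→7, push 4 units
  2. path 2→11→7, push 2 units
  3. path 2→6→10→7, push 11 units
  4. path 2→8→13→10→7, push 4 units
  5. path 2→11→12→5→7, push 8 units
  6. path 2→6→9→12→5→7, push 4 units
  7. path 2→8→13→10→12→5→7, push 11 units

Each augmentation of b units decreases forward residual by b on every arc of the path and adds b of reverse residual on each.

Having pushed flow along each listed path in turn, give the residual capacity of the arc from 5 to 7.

Residual capacity of (5,7): 12

after path 1 (2→12→9→6→10→7, push 4): res(5,7)=35
after path 2 (2→11→7, push 2): res(5,7)=35
after path 3 (2→6→10→7, push 11): res(5,7)=35
after path 4 (2→8→13→10→7, push 4): res(5,7)=35
after path 5 (2→11→12→5→7, push 8): res(5,7)=27
after path 6 (2→6→9→12→5→7, push 4): res(5,7)=23
after path 7 (2→8→13→10→12→5→7, push 11): res(5,7)=12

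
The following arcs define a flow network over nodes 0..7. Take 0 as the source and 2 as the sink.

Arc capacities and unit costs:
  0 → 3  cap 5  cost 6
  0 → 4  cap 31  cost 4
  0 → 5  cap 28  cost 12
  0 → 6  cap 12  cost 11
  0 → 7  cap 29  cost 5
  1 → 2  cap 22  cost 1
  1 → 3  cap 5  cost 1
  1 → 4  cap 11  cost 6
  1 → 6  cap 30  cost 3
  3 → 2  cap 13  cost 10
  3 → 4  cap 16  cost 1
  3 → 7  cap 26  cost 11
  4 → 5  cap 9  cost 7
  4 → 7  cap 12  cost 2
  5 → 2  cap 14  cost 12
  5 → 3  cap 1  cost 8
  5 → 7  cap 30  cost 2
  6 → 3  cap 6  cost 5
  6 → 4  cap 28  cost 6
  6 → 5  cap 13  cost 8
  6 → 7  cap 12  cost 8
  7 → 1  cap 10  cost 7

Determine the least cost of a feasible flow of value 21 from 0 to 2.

Minimum cost for 21 units: 348

shortest-cost path #1: 0→7→1→2 push 10 @ unit cost 13 (adds 130)
shortest-cost path #2: 0→3→2 push 5 @ unit cost 16 (adds 80)
shortest-cost path #3: 0→4→5→2 push 6 @ unit cost 23 (adds 138)
total cost = 348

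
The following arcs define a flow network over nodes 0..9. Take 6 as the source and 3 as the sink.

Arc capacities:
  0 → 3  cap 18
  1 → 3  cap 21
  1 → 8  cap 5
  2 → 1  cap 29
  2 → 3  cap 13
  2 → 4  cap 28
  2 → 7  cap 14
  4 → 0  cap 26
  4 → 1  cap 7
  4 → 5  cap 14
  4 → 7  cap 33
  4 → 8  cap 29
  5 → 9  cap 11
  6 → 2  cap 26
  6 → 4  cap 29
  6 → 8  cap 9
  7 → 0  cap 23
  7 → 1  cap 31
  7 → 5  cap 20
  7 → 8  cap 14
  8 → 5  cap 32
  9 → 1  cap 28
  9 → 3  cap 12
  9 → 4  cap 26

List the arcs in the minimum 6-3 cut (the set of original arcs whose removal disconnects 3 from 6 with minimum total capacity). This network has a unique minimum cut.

Min-cut arcs: {(0,3), (1,3), (2,3), (5,9)} (total capacity 63)

augment #1: 6→2→3 push 13
augment #2: 6→2→1→3 push 13
augment #3: 6→4→0→3 push 18
augment #4: 6→4→1→3 push 7
augment #5: 6→4→5→9→3 push 4
augment #6: 6→8→5→9→3 push 7
augment #7: 6→8→5→4→7→1→3 push 1
max flow = 63; residual-reachable set from 6 gives S-side
cut edges (S→T): {(0,3), (1,3), (2,3), (5,9)} total cap 63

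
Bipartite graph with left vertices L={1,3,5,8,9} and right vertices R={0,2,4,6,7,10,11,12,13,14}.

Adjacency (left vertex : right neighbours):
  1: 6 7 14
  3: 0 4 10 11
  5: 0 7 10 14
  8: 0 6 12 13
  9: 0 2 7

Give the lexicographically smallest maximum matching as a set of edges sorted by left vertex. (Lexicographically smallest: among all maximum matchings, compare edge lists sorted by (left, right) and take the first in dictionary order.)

|M| = 5 (so the lex-smallest maximum matching has 5 edges)
process left vertices in ascending order; for each, take the smallest-labelled available neighbour that still permits 5 edges overall, or leave it unmatched if none does
lex-smallest matching: {1-6, 3-0, 5-7, 8-12, 9-2}

Lex-smallest maximum matching: {(1,6), (3,0), (5,7), (8,12), (9,2)}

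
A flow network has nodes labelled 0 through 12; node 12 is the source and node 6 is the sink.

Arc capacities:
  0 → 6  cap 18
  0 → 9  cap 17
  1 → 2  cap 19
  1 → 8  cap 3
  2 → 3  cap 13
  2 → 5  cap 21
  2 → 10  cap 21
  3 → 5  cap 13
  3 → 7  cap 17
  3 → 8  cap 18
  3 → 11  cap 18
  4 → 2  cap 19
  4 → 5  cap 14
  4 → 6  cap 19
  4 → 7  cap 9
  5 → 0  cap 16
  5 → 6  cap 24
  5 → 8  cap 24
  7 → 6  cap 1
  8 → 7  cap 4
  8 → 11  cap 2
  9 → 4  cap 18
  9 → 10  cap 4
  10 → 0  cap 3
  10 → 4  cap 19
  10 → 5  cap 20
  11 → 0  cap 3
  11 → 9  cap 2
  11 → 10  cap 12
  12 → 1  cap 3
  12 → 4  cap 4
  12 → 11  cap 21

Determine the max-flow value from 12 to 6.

Maximum flow value: 24

augment #1: 12→4→6 bottleneck 4, total now 4
augment #2: 12→11→0→6 bottleneck 3, total now 7
augment #3: 12→1→2→5→6 bottleneck 3, total now 10
augment #4: 12→11→9→4→6 bottleneck 2, total now 12
augment #5: 12→11→10→0→6 bottleneck 3, total now 15
augment #6: 12→11→10→4→6 bottleneck 9, total now 24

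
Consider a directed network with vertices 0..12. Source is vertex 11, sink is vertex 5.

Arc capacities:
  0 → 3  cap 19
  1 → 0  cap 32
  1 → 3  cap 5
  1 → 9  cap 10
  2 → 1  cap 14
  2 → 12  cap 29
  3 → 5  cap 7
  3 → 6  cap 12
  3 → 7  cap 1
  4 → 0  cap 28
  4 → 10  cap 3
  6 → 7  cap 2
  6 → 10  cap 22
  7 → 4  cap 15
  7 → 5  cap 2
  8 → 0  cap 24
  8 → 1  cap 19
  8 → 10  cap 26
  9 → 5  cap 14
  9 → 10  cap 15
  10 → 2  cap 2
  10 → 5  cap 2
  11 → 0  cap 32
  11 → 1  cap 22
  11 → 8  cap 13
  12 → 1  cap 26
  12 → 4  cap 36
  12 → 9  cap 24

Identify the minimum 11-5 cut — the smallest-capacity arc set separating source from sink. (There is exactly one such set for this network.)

augment #1: 11→0→3→5 push 7
augment #2: 11→1→9→5 push 10
augment #3: 11→8→10→5 push 2
augment #4: 11→0→3→7→5 push 1
augment #5: 11→0→3→6→7→5 push 1
augment #6: 11→8→10→2→12→9→5 push 2
max flow = 23; residual-reachable set from 11 gives S-side
cut edges (S→T): {(1,9), (3,5), (7,5), (10,2), (10,5)} total cap 23

Min-cut arcs: {(1,9), (3,5), (7,5), (10,2), (10,5)} (total capacity 23)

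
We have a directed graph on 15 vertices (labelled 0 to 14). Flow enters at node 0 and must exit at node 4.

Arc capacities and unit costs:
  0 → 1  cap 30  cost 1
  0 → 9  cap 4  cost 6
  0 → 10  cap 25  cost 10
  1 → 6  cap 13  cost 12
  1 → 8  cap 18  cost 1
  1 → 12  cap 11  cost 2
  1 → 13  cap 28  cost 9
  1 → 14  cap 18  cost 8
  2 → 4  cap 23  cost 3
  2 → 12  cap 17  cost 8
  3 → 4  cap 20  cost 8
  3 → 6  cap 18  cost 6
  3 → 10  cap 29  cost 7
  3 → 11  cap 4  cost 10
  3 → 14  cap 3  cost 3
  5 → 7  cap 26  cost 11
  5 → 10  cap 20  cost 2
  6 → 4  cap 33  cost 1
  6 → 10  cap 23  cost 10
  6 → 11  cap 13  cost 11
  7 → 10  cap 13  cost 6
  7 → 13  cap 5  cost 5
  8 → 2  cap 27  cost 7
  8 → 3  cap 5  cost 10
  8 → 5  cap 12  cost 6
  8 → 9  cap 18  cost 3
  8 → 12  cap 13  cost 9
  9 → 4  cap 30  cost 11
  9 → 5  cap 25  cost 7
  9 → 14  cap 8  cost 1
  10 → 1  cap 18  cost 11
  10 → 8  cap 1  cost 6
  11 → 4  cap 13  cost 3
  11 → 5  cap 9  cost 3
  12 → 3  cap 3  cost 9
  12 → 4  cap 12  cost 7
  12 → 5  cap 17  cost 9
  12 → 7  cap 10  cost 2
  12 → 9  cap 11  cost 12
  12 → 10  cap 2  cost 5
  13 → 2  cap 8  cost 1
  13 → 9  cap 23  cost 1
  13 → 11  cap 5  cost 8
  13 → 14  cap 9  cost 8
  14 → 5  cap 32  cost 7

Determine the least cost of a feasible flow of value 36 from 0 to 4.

Minimum cost for 36 units: 468

shortest-cost path #1: 0→1→12→4 push 11 @ unit cost 10 (adds 110)
shortest-cost path #2: 0→1→8→2→4 push 18 @ unit cost 12 (adds 216)
shortest-cost path #3: 0→1→6→4 push 1 @ unit cost 14 (adds 14)
shortest-cost path #4: 0→9→4 push 4 @ unit cost 17 (adds 68)
shortest-cost path #5: 0→10→8→2→4 push 1 @ unit cost 26 (adds 26)
shortest-cost path #6: 0→10→1→6→4 push 1 @ unit cost 34 (adds 34)
total cost = 468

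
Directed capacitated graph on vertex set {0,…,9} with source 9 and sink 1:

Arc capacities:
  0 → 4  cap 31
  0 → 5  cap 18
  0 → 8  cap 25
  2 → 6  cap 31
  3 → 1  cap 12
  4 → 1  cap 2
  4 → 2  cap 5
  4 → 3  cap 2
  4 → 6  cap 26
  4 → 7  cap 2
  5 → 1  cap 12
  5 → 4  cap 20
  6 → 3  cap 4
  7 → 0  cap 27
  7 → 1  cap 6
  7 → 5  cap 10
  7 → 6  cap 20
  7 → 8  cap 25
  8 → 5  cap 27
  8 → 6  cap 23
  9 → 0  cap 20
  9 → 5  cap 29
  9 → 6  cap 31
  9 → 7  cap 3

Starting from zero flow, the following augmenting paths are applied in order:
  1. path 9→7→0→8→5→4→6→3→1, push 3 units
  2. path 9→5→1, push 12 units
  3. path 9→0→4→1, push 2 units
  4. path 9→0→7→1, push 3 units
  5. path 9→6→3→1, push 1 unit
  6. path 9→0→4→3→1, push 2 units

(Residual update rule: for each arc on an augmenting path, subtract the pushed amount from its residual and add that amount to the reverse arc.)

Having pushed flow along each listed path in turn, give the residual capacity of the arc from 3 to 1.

after path 1 (9→7→0→8→5→4→6→3→1, push 3): res(3,1)=9
after path 2 (9→5→1, push 12): res(3,1)=9
after path 3 (9→0→4→1, push 2): res(3,1)=9
after path 4 (9→0→7→1, push 3): res(3,1)=9
after path 5 (9→6→3→1, push 1): res(3,1)=8
after path 6 (9→0→4→3→1, push 2): res(3,1)=6

Residual capacity of (3,1): 6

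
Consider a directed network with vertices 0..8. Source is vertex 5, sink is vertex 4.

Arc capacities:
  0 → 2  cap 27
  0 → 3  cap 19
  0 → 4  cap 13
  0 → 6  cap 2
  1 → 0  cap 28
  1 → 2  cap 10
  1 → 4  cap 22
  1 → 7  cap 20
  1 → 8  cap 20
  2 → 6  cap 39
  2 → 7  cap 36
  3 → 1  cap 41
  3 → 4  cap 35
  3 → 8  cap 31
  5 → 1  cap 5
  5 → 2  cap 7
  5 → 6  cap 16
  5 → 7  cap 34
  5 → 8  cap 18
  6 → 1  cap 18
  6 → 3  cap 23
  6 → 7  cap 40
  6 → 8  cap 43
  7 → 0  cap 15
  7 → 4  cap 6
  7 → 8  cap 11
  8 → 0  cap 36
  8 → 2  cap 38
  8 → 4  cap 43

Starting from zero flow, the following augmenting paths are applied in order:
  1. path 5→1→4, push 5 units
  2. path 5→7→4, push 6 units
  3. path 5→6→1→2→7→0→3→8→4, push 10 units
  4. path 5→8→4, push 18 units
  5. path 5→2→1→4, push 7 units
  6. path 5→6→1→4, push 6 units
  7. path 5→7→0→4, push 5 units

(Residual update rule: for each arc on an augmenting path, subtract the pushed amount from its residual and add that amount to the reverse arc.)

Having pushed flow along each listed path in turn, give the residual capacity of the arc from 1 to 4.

after path 1 (5→1→4, push 5): res(1,4)=17
after path 2 (5→7→4, push 6): res(1,4)=17
after path 3 (5→6→1→2→7→0→3→8→4, push 10): res(1,4)=17
after path 4 (5→8→4, push 18): res(1,4)=17
after path 5 (5→2→1→4, push 7): res(1,4)=10
after path 6 (5→6→1→4, push 6): res(1,4)=4
after path 7 (5→7→0→4, push 5): res(1,4)=4

Residual capacity of (1,4): 4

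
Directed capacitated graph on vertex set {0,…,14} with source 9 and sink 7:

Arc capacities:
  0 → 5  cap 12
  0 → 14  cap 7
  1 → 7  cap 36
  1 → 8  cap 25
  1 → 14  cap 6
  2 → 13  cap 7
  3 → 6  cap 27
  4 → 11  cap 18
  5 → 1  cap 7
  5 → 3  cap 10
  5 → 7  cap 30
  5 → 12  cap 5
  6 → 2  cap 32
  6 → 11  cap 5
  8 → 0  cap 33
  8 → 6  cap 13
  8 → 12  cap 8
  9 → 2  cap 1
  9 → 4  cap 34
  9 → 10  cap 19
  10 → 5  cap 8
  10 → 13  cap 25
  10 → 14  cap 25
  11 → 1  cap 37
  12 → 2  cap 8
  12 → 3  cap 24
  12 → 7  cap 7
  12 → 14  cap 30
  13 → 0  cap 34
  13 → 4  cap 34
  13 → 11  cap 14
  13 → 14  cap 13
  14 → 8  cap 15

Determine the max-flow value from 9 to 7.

Maximum flow value: 38

augment #1: 9→10→5→7 bottleneck 8, total now 8
augment #2: 9→4→11→1→7 bottleneck 18, total now 26
augment #3: 9→2→13→0→5→7 bottleneck 1, total now 27
augment #4: 9→10→13→0→5→7 bottleneck 11, total now 38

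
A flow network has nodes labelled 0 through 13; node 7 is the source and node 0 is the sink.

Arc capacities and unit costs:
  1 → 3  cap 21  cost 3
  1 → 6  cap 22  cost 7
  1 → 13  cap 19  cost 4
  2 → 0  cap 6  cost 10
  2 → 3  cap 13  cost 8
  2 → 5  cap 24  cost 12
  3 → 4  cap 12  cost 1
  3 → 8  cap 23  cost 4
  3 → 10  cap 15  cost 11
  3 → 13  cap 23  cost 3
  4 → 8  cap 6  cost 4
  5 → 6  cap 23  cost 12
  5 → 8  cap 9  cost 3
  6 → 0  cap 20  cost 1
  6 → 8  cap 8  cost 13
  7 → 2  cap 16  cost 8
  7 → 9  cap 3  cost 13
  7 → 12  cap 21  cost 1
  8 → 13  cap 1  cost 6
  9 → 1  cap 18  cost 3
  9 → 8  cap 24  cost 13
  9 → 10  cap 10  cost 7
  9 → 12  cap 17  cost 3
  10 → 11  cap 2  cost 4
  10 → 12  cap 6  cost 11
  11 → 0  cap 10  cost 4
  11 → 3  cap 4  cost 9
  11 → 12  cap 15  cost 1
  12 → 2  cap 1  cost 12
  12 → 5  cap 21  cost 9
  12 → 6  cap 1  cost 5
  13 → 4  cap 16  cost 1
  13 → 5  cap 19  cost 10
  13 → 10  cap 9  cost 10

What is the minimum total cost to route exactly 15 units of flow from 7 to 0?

Minimum cost for 15 units: 299

shortest-cost path #1: 7→12→6→0 push 1 @ unit cost 7 (adds 7)
shortest-cost path #2: 7→2→0 push 6 @ unit cost 18 (adds 108)
shortest-cost path #3: 7→12→5→6→0 push 8 @ unit cost 23 (adds 184)
total cost = 299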